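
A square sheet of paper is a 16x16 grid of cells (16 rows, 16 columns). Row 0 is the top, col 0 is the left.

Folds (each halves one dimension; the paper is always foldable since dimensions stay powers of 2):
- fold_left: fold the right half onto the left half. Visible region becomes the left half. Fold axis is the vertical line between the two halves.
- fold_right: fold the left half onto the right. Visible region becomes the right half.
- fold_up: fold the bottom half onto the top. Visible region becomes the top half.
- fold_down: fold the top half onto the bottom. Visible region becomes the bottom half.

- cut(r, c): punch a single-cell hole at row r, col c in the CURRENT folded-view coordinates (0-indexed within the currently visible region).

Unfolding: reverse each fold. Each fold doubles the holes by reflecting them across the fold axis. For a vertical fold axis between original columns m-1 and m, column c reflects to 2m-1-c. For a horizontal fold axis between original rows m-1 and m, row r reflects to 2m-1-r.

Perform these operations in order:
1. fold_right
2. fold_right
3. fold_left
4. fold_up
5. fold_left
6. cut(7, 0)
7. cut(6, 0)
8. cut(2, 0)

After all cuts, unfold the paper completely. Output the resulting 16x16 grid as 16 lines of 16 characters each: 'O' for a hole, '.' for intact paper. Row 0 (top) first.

Answer: ................
................
OOOOOOOOOOOOOOOO
................
................
................
OOOOOOOOOOOOOOOO
OOOOOOOOOOOOOOOO
OOOOOOOOOOOOOOOO
OOOOOOOOOOOOOOOO
................
................
................
OOOOOOOOOOOOOOOO
................
................

Derivation:
Op 1 fold_right: fold axis v@8; visible region now rows[0,16) x cols[8,16) = 16x8
Op 2 fold_right: fold axis v@12; visible region now rows[0,16) x cols[12,16) = 16x4
Op 3 fold_left: fold axis v@14; visible region now rows[0,16) x cols[12,14) = 16x2
Op 4 fold_up: fold axis h@8; visible region now rows[0,8) x cols[12,14) = 8x2
Op 5 fold_left: fold axis v@13; visible region now rows[0,8) x cols[12,13) = 8x1
Op 6 cut(7, 0): punch at orig (7,12); cuts so far [(7, 12)]; region rows[0,8) x cols[12,13) = 8x1
Op 7 cut(6, 0): punch at orig (6,12); cuts so far [(6, 12), (7, 12)]; region rows[0,8) x cols[12,13) = 8x1
Op 8 cut(2, 0): punch at orig (2,12); cuts so far [(2, 12), (6, 12), (7, 12)]; region rows[0,8) x cols[12,13) = 8x1
Unfold 1 (reflect across v@13): 6 holes -> [(2, 12), (2, 13), (6, 12), (6, 13), (7, 12), (7, 13)]
Unfold 2 (reflect across h@8): 12 holes -> [(2, 12), (2, 13), (6, 12), (6, 13), (7, 12), (7, 13), (8, 12), (8, 13), (9, 12), (9, 13), (13, 12), (13, 13)]
Unfold 3 (reflect across v@14): 24 holes -> [(2, 12), (2, 13), (2, 14), (2, 15), (6, 12), (6, 13), (6, 14), (6, 15), (7, 12), (7, 13), (7, 14), (7, 15), (8, 12), (8, 13), (8, 14), (8, 15), (9, 12), (9, 13), (9, 14), (9, 15), (13, 12), (13, 13), (13, 14), (13, 15)]
Unfold 4 (reflect across v@12): 48 holes -> [(2, 8), (2, 9), (2, 10), (2, 11), (2, 12), (2, 13), (2, 14), (2, 15), (6, 8), (6, 9), (6, 10), (6, 11), (6, 12), (6, 13), (6, 14), (6, 15), (7, 8), (7, 9), (7, 10), (7, 11), (7, 12), (7, 13), (7, 14), (7, 15), (8, 8), (8, 9), (8, 10), (8, 11), (8, 12), (8, 13), (8, 14), (8, 15), (9, 8), (9, 9), (9, 10), (9, 11), (9, 12), (9, 13), (9, 14), (9, 15), (13, 8), (13, 9), (13, 10), (13, 11), (13, 12), (13, 13), (13, 14), (13, 15)]
Unfold 5 (reflect across v@8): 96 holes -> [(2, 0), (2, 1), (2, 2), (2, 3), (2, 4), (2, 5), (2, 6), (2, 7), (2, 8), (2, 9), (2, 10), (2, 11), (2, 12), (2, 13), (2, 14), (2, 15), (6, 0), (6, 1), (6, 2), (6, 3), (6, 4), (6, 5), (6, 6), (6, 7), (6, 8), (6, 9), (6, 10), (6, 11), (6, 12), (6, 13), (6, 14), (6, 15), (7, 0), (7, 1), (7, 2), (7, 3), (7, 4), (7, 5), (7, 6), (7, 7), (7, 8), (7, 9), (7, 10), (7, 11), (7, 12), (7, 13), (7, 14), (7, 15), (8, 0), (8, 1), (8, 2), (8, 3), (8, 4), (8, 5), (8, 6), (8, 7), (8, 8), (8, 9), (8, 10), (8, 11), (8, 12), (8, 13), (8, 14), (8, 15), (9, 0), (9, 1), (9, 2), (9, 3), (9, 4), (9, 5), (9, 6), (9, 7), (9, 8), (9, 9), (9, 10), (9, 11), (9, 12), (9, 13), (9, 14), (9, 15), (13, 0), (13, 1), (13, 2), (13, 3), (13, 4), (13, 5), (13, 6), (13, 7), (13, 8), (13, 9), (13, 10), (13, 11), (13, 12), (13, 13), (13, 14), (13, 15)]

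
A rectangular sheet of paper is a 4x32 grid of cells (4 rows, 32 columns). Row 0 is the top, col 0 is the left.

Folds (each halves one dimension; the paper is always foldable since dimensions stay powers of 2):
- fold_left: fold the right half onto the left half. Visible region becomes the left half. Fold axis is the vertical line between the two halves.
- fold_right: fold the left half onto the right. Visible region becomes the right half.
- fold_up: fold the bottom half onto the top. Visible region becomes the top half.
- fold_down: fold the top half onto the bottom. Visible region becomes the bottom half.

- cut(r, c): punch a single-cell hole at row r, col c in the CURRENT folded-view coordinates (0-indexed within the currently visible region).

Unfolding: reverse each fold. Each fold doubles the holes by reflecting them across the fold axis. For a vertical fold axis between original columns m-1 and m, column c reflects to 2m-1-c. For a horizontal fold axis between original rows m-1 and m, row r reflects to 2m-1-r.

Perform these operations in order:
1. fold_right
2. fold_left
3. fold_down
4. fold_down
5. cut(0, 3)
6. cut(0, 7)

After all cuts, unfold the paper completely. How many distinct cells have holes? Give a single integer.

Answer: 32

Derivation:
Op 1 fold_right: fold axis v@16; visible region now rows[0,4) x cols[16,32) = 4x16
Op 2 fold_left: fold axis v@24; visible region now rows[0,4) x cols[16,24) = 4x8
Op 3 fold_down: fold axis h@2; visible region now rows[2,4) x cols[16,24) = 2x8
Op 4 fold_down: fold axis h@3; visible region now rows[3,4) x cols[16,24) = 1x8
Op 5 cut(0, 3): punch at orig (3,19); cuts so far [(3, 19)]; region rows[3,4) x cols[16,24) = 1x8
Op 6 cut(0, 7): punch at orig (3,23); cuts so far [(3, 19), (3, 23)]; region rows[3,4) x cols[16,24) = 1x8
Unfold 1 (reflect across h@3): 4 holes -> [(2, 19), (2, 23), (3, 19), (3, 23)]
Unfold 2 (reflect across h@2): 8 holes -> [(0, 19), (0, 23), (1, 19), (1, 23), (2, 19), (2, 23), (3, 19), (3, 23)]
Unfold 3 (reflect across v@24): 16 holes -> [(0, 19), (0, 23), (0, 24), (0, 28), (1, 19), (1, 23), (1, 24), (1, 28), (2, 19), (2, 23), (2, 24), (2, 28), (3, 19), (3, 23), (3, 24), (3, 28)]
Unfold 4 (reflect across v@16): 32 holes -> [(0, 3), (0, 7), (0, 8), (0, 12), (0, 19), (0, 23), (0, 24), (0, 28), (1, 3), (1, 7), (1, 8), (1, 12), (1, 19), (1, 23), (1, 24), (1, 28), (2, 3), (2, 7), (2, 8), (2, 12), (2, 19), (2, 23), (2, 24), (2, 28), (3, 3), (3, 7), (3, 8), (3, 12), (3, 19), (3, 23), (3, 24), (3, 28)]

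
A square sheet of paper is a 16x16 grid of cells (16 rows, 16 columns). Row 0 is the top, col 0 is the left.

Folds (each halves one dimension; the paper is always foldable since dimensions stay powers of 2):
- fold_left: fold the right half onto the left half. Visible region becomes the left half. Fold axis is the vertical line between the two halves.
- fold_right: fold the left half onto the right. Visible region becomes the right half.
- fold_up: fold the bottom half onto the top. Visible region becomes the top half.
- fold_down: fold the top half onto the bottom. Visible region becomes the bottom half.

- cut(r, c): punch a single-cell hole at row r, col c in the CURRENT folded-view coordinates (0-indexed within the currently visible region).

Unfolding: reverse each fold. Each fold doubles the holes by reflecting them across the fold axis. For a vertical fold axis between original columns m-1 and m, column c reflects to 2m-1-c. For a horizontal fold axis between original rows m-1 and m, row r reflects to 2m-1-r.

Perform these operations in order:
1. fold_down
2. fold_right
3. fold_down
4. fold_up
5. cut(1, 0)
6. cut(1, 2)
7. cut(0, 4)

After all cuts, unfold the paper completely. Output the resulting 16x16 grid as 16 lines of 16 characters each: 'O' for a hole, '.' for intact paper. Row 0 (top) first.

Answer: ...O........O...
.....O.OO.O.....
.....O.OO.O.....
...O........O...
...O........O...
.....O.OO.O.....
.....O.OO.O.....
...O........O...
...O........O...
.....O.OO.O.....
.....O.OO.O.....
...O........O...
...O........O...
.....O.OO.O.....
.....O.OO.O.....
...O........O...

Derivation:
Op 1 fold_down: fold axis h@8; visible region now rows[8,16) x cols[0,16) = 8x16
Op 2 fold_right: fold axis v@8; visible region now rows[8,16) x cols[8,16) = 8x8
Op 3 fold_down: fold axis h@12; visible region now rows[12,16) x cols[8,16) = 4x8
Op 4 fold_up: fold axis h@14; visible region now rows[12,14) x cols[8,16) = 2x8
Op 5 cut(1, 0): punch at orig (13,8); cuts so far [(13, 8)]; region rows[12,14) x cols[8,16) = 2x8
Op 6 cut(1, 2): punch at orig (13,10); cuts so far [(13, 8), (13, 10)]; region rows[12,14) x cols[8,16) = 2x8
Op 7 cut(0, 4): punch at orig (12,12); cuts so far [(12, 12), (13, 8), (13, 10)]; region rows[12,14) x cols[8,16) = 2x8
Unfold 1 (reflect across h@14): 6 holes -> [(12, 12), (13, 8), (13, 10), (14, 8), (14, 10), (15, 12)]
Unfold 2 (reflect across h@12): 12 holes -> [(8, 12), (9, 8), (9, 10), (10, 8), (10, 10), (11, 12), (12, 12), (13, 8), (13, 10), (14, 8), (14, 10), (15, 12)]
Unfold 3 (reflect across v@8): 24 holes -> [(8, 3), (8, 12), (9, 5), (9, 7), (9, 8), (9, 10), (10, 5), (10, 7), (10, 8), (10, 10), (11, 3), (11, 12), (12, 3), (12, 12), (13, 5), (13, 7), (13, 8), (13, 10), (14, 5), (14, 7), (14, 8), (14, 10), (15, 3), (15, 12)]
Unfold 4 (reflect across h@8): 48 holes -> [(0, 3), (0, 12), (1, 5), (1, 7), (1, 8), (1, 10), (2, 5), (2, 7), (2, 8), (2, 10), (3, 3), (3, 12), (4, 3), (4, 12), (5, 5), (5, 7), (5, 8), (5, 10), (6, 5), (6, 7), (6, 8), (6, 10), (7, 3), (7, 12), (8, 3), (8, 12), (9, 5), (9, 7), (9, 8), (9, 10), (10, 5), (10, 7), (10, 8), (10, 10), (11, 3), (11, 12), (12, 3), (12, 12), (13, 5), (13, 7), (13, 8), (13, 10), (14, 5), (14, 7), (14, 8), (14, 10), (15, 3), (15, 12)]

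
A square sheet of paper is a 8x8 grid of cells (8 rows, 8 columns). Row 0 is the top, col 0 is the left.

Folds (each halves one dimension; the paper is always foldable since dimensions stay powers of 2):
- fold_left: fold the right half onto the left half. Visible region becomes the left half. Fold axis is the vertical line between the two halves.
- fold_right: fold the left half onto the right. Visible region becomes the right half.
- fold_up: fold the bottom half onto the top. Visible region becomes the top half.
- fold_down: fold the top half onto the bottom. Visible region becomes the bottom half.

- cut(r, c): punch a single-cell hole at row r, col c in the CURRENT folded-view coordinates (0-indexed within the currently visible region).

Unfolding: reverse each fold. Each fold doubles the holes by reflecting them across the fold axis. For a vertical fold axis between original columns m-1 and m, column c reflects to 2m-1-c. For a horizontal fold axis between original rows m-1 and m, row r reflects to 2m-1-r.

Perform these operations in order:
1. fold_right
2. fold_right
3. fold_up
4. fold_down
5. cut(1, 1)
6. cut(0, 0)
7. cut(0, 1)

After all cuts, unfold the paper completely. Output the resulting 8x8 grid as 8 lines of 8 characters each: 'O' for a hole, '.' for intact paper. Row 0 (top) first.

Op 1 fold_right: fold axis v@4; visible region now rows[0,8) x cols[4,8) = 8x4
Op 2 fold_right: fold axis v@6; visible region now rows[0,8) x cols[6,8) = 8x2
Op 3 fold_up: fold axis h@4; visible region now rows[0,4) x cols[6,8) = 4x2
Op 4 fold_down: fold axis h@2; visible region now rows[2,4) x cols[6,8) = 2x2
Op 5 cut(1, 1): punch at orig (3,7); cuts so far [(3, 7)]; region rows[2,4) x cols[6,8) = 2x2
Op 6 cut(0, 0): punch at orig (2,6); cuts so far [(2, 6), (3, 7)]; region rows[2,4) x cols[6,8) = 2x2
Op 7 cut(0, 1): punch at orig (2,7); cuts so far [(2, 6), (2, 7), (3, 7)]; region rows[2,4) x cols[6,8) = 2x2
Unfold 1 (reflect across h@2): 6 holes -> [(0, 7), (1, 6), (1, 7), (2, 6), (2, 7), (3, 7)]
Unfold 2 (reflect across h@4): 12 holes -> [(0, 7), (1, 6), (1, 7), (2, 6), (2, 7), (3, 7), (4, 7), (5, 6), (5, 7), (6, 6), (6, 7), (7, 7)]
Unfold 3 (reflect across v@6): 24 holes -> [(0, 4), (0, 7), (1, 4), (1, 5), (1, 6), (1, 7), (2, 4), (2, 5), (2, 6), (2, 7), (3, 4), (3, 7), (4, 4), (4, 7), (5, 4), (5, 5), (5, 6), (5, 7), (6, 4), (6, 5), (6, 6), (6, 7), (7, 4), (7, 7)]
Unfold 4 (reflect across v@4): 48 holes -> [(0, 0), (0, 3), (0, 4), (0, 7), (1, 0), (1, 1), (1, 2), (1, 3), (1, 4), (1, 5), (1, 6), (1, 7), (2, 0), (2, 1), (2, 2), (2, 3), (2, 4), (2, 5), (2, 6), (2, 7), (3, 0), (3, 3), (3, 4), (3, 7), (4, 0), (4, 3), (4, 4), (4, 7), (5, 0), (5, 1), (5, 2), (5, 3), (5, 4), (5, 5), (5, 6), (5, 7), (6, 0), (6, 1), (6, 2), (6, 3), (6, 4), (6, 5), (6, 6), (6, 7), (7, 0), (7, 3), (7, 4), (7, 7)]

Answer: O..OO..O
OOOOOOOO
OOOOOOOO
O..OO..O
O..OO..O
OOOOOOOO
OOOOOOOO
O..OO..O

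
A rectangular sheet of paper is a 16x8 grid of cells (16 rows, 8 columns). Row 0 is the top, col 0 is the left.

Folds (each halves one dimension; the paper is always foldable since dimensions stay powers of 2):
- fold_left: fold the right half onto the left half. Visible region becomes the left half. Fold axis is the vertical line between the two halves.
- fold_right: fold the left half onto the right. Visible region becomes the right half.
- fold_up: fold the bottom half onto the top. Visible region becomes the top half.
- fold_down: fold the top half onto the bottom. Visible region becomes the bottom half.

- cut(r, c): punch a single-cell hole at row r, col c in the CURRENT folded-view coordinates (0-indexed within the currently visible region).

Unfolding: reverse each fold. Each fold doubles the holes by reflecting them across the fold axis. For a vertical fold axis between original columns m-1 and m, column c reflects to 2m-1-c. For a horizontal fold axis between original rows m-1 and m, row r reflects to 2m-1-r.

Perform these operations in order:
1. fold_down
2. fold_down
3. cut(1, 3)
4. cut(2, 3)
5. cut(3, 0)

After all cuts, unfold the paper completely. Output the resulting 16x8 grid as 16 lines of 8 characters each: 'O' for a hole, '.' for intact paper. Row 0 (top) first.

Op 1 fold_down: fold axis h@8; visible region now rows[8,16) x cols[0,8) = 8x8
Op 2 fold_down: fold axis h@12; visible region now rows[12,16) x cols[0,8) = 4x8
Op 3 cut(1, 3): punch at orig (13,3); cuts so far [(13, 3)]; region rows[12,16) x cols[0,8) = 4x8
Op 4 cut(2, 3): punch at orig (14,3); cuts so far [(13, 3), (14, 3)]; region rows[12,16) x cols[0,8) = 4x8
Op 5 cut(3, 0): punch at orig (15,0); cuts so far [(13, 3), (14, 3), (15, 0)]; region rows[12,16) x cols[0,8) = 4x8
Unfold 1 (reflect across h@12): 6 holes -> [(8, 0), (9, 3), (10, 3), (13, 3), (14, 3), (15, 0)]
Unfold 2 (reflect across h@8): 12 holes -> [(0, 0), (1, 3), (2, 3), (5, 3), (6, 3), (7, 0), (8, 0), (9, 3), (10, 3), (13, 3), (14, 3), (15, 0)]

Answer: O.......
...O....
...O....
........
........
...O....
...O....
O.......
O.......
...O....
...O....
........
........
...O....
...O....
O.......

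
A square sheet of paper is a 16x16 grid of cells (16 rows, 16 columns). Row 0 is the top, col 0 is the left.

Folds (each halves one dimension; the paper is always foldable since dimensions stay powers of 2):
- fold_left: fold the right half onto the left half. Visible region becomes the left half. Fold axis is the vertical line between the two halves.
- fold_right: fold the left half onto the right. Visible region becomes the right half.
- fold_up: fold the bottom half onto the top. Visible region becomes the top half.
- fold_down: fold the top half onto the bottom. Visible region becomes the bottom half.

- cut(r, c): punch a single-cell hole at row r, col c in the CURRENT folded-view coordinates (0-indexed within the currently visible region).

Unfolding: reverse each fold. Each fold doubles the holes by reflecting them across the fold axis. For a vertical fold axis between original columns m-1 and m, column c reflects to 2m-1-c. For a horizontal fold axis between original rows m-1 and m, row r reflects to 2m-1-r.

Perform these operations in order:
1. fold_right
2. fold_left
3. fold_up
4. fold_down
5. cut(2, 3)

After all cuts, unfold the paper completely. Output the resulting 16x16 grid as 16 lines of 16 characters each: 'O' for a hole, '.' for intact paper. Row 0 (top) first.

Op 1 fold_right: fold axis v@8; visible region now rows[0,16) x cols[8,16) = 16x8
Op 2 fold_left: fold axis v@12; visible region now rows[0,16) x cols[8,12) = 16x4
Op 3 fold_up: fold axis h@8; visible region now rows[0,8) x cols[8,12) = 8x4
Op 4 fold_down: fold axis h@4; visible region now rows[4,8) x cols[8,12) = 4x4
Op 5 cut(2, 3): punch at orig (6,11); cuts so far [(6, 11)]; region rows[4,8) x cols[8,12) = 4x4
Unfold 1 (reflect across h@4): 2 holes -> [(1, 11), (6, 11)]
Unfold 2 (reflect across h@8): 4 holes -> [(1, 11), (6, 11), (9, 11), (14, 11)]
Unfold 3 (reflect across v@12): 8 holes -> [(1, 11), (1, 12), (6, 11), (6, 12), (9, 11), (9, 12), (14, 11), (14, 12)]
Unfold 4 (reflect across v@8): 16 holes -> [(1, 3), (1, 4), (1, 11), (1, 12), (6, 3), (6, 4), (6, 11), (6, 12), (9, 3), (9, 4), (9, 11), (9, 12), (14, 3), (14, 4), (14, 11), (14, 12)]

Answer: ................
...OO......OO...
................
................
................
................
...OO......OO...
................
................
...OO......OO...
................
................
................
................
...OO......OO...
................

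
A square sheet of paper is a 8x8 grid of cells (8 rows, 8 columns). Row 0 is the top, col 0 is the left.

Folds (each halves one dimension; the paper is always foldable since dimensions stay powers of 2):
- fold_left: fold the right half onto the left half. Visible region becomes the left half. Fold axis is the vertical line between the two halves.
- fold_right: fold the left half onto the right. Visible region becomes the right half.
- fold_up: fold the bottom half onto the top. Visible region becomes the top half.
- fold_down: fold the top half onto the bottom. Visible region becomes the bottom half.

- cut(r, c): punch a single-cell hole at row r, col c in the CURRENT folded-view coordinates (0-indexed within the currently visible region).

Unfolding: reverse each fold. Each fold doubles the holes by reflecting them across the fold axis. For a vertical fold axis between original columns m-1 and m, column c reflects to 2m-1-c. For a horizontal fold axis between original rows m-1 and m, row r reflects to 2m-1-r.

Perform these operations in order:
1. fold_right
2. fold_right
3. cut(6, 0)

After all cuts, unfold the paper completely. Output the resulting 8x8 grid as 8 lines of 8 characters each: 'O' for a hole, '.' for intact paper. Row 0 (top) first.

Answer: ........
........
........
........
........
........
.OO..OO.
........

Derivation:
Op 1 fold_right: fold axis v@4; visible region now rows[0,8) x cols[4,8) = 8x4
Op 2 fold_right: fold axis v@6; visible region now rows[0,8) x cols[6,8) = 8x2
Op 3 cut(6, 0): punch at orig (6,6); cuts so far [(6, 6)]; region rows[0,8) x cols[6,8) = 8x2
Unfold 1 (reflect across v@6): 2 holes -> [(6, 5), (6, 6)]
Unfold 2 (reflect across v@4): 4 holes -> [(6, 1), (6, 2), (6, 5), (6, 6)]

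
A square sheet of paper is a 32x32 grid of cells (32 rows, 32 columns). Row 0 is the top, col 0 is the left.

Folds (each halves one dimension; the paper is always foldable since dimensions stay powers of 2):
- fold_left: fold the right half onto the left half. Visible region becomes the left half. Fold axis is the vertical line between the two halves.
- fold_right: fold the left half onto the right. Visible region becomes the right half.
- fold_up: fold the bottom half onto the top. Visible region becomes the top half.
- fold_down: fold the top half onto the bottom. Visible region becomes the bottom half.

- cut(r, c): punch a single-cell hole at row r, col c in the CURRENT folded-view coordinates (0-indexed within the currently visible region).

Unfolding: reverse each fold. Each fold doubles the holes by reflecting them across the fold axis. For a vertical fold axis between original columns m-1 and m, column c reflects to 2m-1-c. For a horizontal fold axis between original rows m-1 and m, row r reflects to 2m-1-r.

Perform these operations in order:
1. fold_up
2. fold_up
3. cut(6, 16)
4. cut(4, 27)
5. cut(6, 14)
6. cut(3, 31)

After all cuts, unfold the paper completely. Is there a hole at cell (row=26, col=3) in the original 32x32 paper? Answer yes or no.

Answer: no

Derivation:
Op 1 fold_up: fold axis h@16; visible region now rows[0,16) x cols[0,32) = 16x32
Op 2 fold_up: fold axis h@8; visible region now rows[0,8) x cols[0,32) = 8x32
Op 3 cut(6, 16): punch at orig (6,16); cuts so far [(6, 16)]; region rows[0,8) x cols[0,32) = 8x32
Op 4 cut(4, 27): punch at orig (4,27); cuts so far [(4, 27), (6, 16)]; region rows[0,8) x cols[0,32) = 8x32
Op 5 cut(6, 14): punch at orig (6,14); cuts so far [(4, 27), (6, 14), (6, 16)]; region rows[0,8) x cols[0,32) = 8x32
Op 6 cut(3, 31): punch at orig (3,31); cuts so far [(3, 31), (4, 27), (6, 14), (6, 16)]; region rows[0,8) x cols[0,32) = 8x32
Unfold 1 (reflect across h@8): 8 holes -> [(3, 31), (4, 27), (6, 14), (6, 16), (9, 14), (9, 16), (11, 27), (12, 31)]
Unfold 2 (reflect across h@16): 16 holes -> [(3, 31), (4, 27), (6, 14), (6, 16), (9, 14), (9, 16), (11, 27), (12, 31), (19, 31), (20, 27), (22, 14), (22, 16), (25, 14), (25, 16), (27, 27), (28, 31)]
Holes: [(3, 31), (4, 27), (6, 14), (6, 16), (9, 14), (9, 16), (11, 27), (12, 31), (19, 31), (20, 27), (22, 14), (22, 16), (25, 14), (25, 16), (27, 27), (28, 31)]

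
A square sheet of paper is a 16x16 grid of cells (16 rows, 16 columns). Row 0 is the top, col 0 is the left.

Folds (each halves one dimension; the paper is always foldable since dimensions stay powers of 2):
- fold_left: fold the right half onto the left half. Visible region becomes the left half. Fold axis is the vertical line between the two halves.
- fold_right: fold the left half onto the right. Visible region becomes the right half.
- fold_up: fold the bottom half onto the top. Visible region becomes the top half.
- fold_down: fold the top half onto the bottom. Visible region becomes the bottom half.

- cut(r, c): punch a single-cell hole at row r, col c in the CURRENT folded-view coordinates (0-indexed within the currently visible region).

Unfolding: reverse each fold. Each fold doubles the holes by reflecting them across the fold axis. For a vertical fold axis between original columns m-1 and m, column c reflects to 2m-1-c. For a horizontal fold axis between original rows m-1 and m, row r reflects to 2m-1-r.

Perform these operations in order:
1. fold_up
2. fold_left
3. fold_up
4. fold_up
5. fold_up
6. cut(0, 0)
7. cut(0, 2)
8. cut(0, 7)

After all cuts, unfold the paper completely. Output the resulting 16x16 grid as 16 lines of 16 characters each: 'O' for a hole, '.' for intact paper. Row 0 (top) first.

Op 1 fold_up: fold axis h@8; visible region now rows[0,8) x cols[0,16) = 8x16
Op 2 fold_left: fold axis v@8; visible region now rows[0,8) x cols[0,8) = 8x8
Op 3 fold_up: fold axis h@4; visible region now rows[0,4) x cols[0,8) = 4x8
Op 4 fold_up: fold axis h@2; visible region now rows[0,2) x cols[0,8) = 2x8
Op 5 fold_up: fold axis h@1; visible region now rows[0,1) x cols[0,8) = 1x8
Op 6 cut(0, 0): punch at orig (0,0); cuts so far [(0, 0)]; region rows[0,1) x cols[0,8) = 1x8
Op 7 cut(0, 2): punch at orig (0,2); cuts so far [(0, 0), (0, 2)]; region rows[0,1) x cols[0,8) = 1x8
Op 8 cut(0, 7): punch at orig (0,7); cuts so far [(0, 0), (0, 2), (0, 7)]; region rows[0,1) x cols[0,8) = 1x8
Unfold 1 (reflect across h@1): 6 holes -> [(0, 0), (0, 2), (0, 7), (1, 0), (1, 2), (1, 7)]
Unfold 2 (reflect across h@2): 12 holes -> [(0, 0), (0, 2), (0, 7), (1, 0), (1, 2), (1, 7), (2, 0), (2, 2), (2, 7), (3, 0), (3, 2), (3, 7)]
Unfold 3 (reflect across h@4): 24 holes -> [(0, 0), (0, 2), (0, 7), (1, 0), (1, 2), (1, 7), (2, 0), (2, 2), (2, 7), (3, 0), (3, 2), (3, 7), (4, 0), (4, 2), (4, 7), (5, 0), (5, 2), (5, 7), (6, 0), (6, 2), (6, 7), (7, 0), (7, 2), (7, 7)]
Unfold 4 (reflect across v@8): 48 holes -> [(0, 0), (0, 2), (0, 7), (0, 8), (0, 13), (0, 15), (1, 0), (1, 2), (1, 7), (1, 8), (1, 13), (1, 15), (2, 0), (2, 2), (2, 7), (2, 8), (2, 13), (2, 15), (3, 0), (3, 2), (3, 7), (3, 8), (3, 13), (3, 15), (4, 0), (4, 2), (4, 7), (4, 8), (4, 13), (4, 15), (5, 0), (5, 2), (5, 7), (5, 8), (5, 13), (5, 15), (6, 0), (6, 2), (6, 7), (6, 8), (6, 13), (6, 15), (7, 0), (7, 2), (7, 7), (7, 8), (7, 13), (7, 15)]
Unfold 5 (reflect across h@8): 96 holes -> [(0, 0), (0, 2), (0, 7), (0, 8), (0, 13), (0, 15), (1, 0), (1, 2), (1, 7), (1, 8), (1, 13), (1, 15), (2, 0), (2, 2), (2, 7), (2, 8), (2, 13), (2, 15), (3, 0), (3, 2), (3, 7), (3, 8), (3, 13), (3, 15), (4, 0), (4, 2), (4, 7), (4, 8), (4, 13), (4, 15), (5, 0), (5, 2), (5, 7), (5, 8), (5, 13), (5, 15), (6, 0), (6, 2), (6, 7), (6, 8), (6, 13), (6, 15), (7, 0), (7, 2), (7, 7), (7, 8), (7, 13), (7, 15), (8, 0), (8, 2), (8, 7), (8, 8), (8, 13), (8, 15), (9, 0), (9, 2), (9, 7), (9, 8), (9, 13), (9, 15), (10, 0), (10, 2), (10, 7), (10, 8), (10, 13), (10, 15), (11, 0), (11, 2), (11, 7), (11, 8), (11, 13), (11, 15), (12, 0), (12, 2), (12, 7), (12, 8), (12, 13), (12, 15), (13, 0), (13, 2), (13, 7), (13, 8), (13, 13), (13, 15), (14, 0), (14, 2), (14, 7), (14, 8), (14, 13), (14, 15), (15, 0), (15, 2), (15, 7), (15, 8), (15, 13), (15, 15)]

Answer: O.O....OO....O.O
O.O....OO....O.O
O.O....OO....O.O
O.O....OO....O.O
O.O....OO....O.O
O.O....OO....O.O
O.O....OO....O.O
O.O....OO....O.O
O.O....OO....O.O
O.O....OO....O.O
O.O....OO....O.O
O.O....OO....O.O
O.O....OO....O.O
O.O....OO....O.O
O.O....OO....O.O
O.O....OO....O.O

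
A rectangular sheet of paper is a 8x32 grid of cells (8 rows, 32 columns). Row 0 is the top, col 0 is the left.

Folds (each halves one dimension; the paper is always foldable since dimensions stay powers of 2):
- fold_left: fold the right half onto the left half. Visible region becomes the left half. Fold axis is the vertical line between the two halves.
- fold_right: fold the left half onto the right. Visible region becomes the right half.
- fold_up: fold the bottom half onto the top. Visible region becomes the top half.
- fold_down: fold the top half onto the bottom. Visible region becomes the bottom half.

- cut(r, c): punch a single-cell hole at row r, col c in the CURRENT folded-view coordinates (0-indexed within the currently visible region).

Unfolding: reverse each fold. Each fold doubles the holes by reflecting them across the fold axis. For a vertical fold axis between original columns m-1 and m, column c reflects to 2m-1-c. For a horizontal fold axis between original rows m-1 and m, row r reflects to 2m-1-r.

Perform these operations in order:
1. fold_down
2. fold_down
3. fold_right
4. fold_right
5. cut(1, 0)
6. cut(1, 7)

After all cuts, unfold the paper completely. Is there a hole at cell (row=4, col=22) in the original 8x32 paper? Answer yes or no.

Op 1 fold_down: fold axis h@4; visible region now rows[4,8) x cols[0,32) = 4x32
Op 2 fold_down: fold axis h@6; visible region now rows[6,8) x cols[0,32) = 2x32
Op 3 fold_right: fold axis v@16; visible region now rows[6,8) x cols[16,32) = 2x16
Op 4 fold_right: fold axis v@24; visible region now rows[6,8) x cols[24,32) = 2x8
Op 5 cut(1, 0): punch at orig (7,24); cuts so far [(7, 24)]; region rows[6,8) x cols[24,32) = 2x8
Op 6 cut(1, 7): punch at orig (7,31); cuts so far [(7, 24), (7, 31)]; region rows[6,8) x cols[24,32) = 2x8
Unfold 1 (reflect across v@24): 4 holes -> [(7, 16), (7, 23), (7, 24), (7, 31)]
Unfold 2 (reflect across v@16): 8 holes -> [(7, 0), (7, 7), (7, 8), (7, 15), (7, 16), (7, 23), (7, 24), (7, 31)]
Unfold 3 (reflect across h@6): 16 holes -> [(4, 0), (4, 7), (4, 8), (4, 15), (4, 16), (4, 23), (4, 24), (4, 31), (7, 0), (7, 7), (7, 8), (7, 15), (7, 16), (7, 23), (7, 24), (7, 31)]
Unfold 4 (reflect across h@4): 32 holes -> [(0, 0), (0, 7), (0, 8), (0, 15), (0, 16), (0, 23), (0, 24), (0, 31), (3, 0), (3, 7), (3, 8), (3, 15), (3, 16), (3, 23), (3, 24), (3, 31), (4, 0), (4, 7), (4, 8), (4, 15), (4, 16), (4, 23), (4, 24), (4, 31), (7, 0), (7, 7), (7, 8), (7, 15), (7, 16), (7, 23), (7, 24), (7, 31)]
Holes: [(0, 0), (0, 7), (0, 8), (0, 15), (0, 16), (0, 23), (0, 24), (0, 31), (3, 0), (3, 7), (3, 8), (3, 15), (3, 16), (3, 23), (3, 24), (3, 31), (4, 0), (4, 7), (4, 8), (4, 15), (4, 16), (4, 23), (4, 24), (4, 31), (7, 0), (7, 7), (7, 8), (7, 15), (7, 16), (7, 23), (7, 24), (7, 31)]

Answer: no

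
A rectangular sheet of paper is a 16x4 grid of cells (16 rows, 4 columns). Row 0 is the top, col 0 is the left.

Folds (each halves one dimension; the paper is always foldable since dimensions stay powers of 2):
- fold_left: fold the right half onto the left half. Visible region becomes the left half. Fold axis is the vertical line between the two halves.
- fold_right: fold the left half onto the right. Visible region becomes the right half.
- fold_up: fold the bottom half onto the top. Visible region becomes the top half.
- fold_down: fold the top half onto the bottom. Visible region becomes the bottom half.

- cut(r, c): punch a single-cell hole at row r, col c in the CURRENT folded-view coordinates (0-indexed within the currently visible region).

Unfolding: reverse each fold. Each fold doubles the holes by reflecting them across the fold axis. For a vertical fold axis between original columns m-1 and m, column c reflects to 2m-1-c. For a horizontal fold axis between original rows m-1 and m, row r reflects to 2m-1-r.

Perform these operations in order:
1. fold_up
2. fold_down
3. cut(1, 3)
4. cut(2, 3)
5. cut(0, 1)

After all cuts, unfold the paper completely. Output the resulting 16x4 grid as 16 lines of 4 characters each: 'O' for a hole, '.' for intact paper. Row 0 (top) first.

Answer: ....
...O
...O
.O..
.O..
...O
...O
....
....
...O
...O
.O..
.O..
...O
...O
....

Derivation:
Op 1 fold_up: fold axis h@8; visible region now rows[0,8) x cols[0,4) = 8x4
Op 2 fold_down: fold axis h@4; visible region now rows[4,8) x cols[0,4) = 4x4
Op 3 cut(1, 3): punch at orig (5,3); cuts so far [(5, 3)]; region rows[4,8) x cols[0,4) = 4x4
Op 4 cut(2, 3): punch at orig (6,3); cuts so far [(5, 3), (6, 3)]; region rows[4,8) x cols[0,4) = 4x4
Op 5 cut(0, 1): punch at orig (4,1); cuts so far [(4, 1), (5, 3), (6, 3)]; region rows[4,8) x cols[0,4) = 4x4
Unfold 1 (reflect across h@4): 6 holes -> [(1, 3), (2, 3), (3, 1), (4, 1), (5, 3), (6, 3)]
Unfold 2 (reflect across h@8): 12 holes -> [(1, 3), (2, 3), (3, 1), (4, 1), (5, 3), (6, 3), (9, 3), (10, 3), (11, 1), (12, 1), (13, 3), (14, 3)]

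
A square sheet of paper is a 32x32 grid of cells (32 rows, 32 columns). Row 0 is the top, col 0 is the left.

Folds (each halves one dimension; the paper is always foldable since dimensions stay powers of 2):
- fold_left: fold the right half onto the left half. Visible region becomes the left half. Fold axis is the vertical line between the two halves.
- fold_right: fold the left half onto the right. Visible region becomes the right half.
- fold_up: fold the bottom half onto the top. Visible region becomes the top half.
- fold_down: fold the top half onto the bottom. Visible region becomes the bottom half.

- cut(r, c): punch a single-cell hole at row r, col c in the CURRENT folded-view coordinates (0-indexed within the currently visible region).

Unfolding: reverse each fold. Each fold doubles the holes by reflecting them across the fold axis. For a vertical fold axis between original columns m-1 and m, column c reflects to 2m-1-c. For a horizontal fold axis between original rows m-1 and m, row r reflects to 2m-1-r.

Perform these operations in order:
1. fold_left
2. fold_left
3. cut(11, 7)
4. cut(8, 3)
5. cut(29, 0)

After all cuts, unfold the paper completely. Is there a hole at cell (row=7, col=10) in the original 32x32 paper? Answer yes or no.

Answer: no

Derivation:
Op 1 fold_left: fold axis v@16; visible region now rows[0,32) x cols[0,16) = 32x16
Op 2 fold_left: fold axis v@8; visible region now rows[0,32) x cols[0,8) = 32x8
Op 3 cut(11, 7): punch at orig (11,7); cuts so far [(11, 7)]; region rows[0,32) x cols[0,8) = 32x8
Op 4 cut(8, 3): punch at orig (8,3); cuts so far [(8, 3), (11, 7)]; region rows[0,32) x cols[0,8) = 32x8
Op 5 cut(29, 0): punch at orig (29,0); cuts so far [(8, 3), (11, 7), (29, 0)]; region rows[0,32) x cols[0,8) = 32x8
Unfold 1 (reflect across v@8): 6 holes -> [(8, 3), (8, 12), (11, 7), (11, 8), (29, 0), (29, 15)]
Unfold 2 (reflect across v@16): 12 holes -> [(8, 3), (8, 12), (8, 19), (8, 28), (11, 7), (11, 8), (11, 23), (11, 24), (29, 0), (29, 15), (29, 16), (29, 31)]
Holes: [(8, 3), (8, 12), (8, 19), (8, 28), (11, 7), (11, 8), (11, 23), (11, 24), (29, 0), (29, 15), (29, 16), (29, 31)]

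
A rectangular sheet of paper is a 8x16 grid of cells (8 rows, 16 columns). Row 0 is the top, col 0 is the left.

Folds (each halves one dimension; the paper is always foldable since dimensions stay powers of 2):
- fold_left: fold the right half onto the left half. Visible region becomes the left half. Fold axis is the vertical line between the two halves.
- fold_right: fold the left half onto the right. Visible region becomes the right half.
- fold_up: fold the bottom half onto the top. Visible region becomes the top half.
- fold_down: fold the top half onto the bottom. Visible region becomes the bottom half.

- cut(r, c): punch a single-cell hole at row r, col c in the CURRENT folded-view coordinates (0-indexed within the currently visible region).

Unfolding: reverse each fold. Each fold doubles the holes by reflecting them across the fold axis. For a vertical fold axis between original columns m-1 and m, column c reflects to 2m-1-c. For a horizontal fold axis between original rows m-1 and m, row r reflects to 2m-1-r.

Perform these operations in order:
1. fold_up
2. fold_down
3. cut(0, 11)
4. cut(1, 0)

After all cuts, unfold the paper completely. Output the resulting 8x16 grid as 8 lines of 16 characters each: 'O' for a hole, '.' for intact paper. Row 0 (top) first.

Answer: O...............
...........O....
...........O....
O...............
O...............
...........O....
...........O....
O...............

Derivation:
Op 1 fold_up: fold axis h@4; visible region now rows[0,4) x cols[0,16) = 4x16
Op 2 fold_down: fold axis h@2; visible region now rows[2,4) x cols[0,16) = 2x16
Op 3 cut(0, 11): punch at orig (2,11); cuts so far [(2, 11)]; region rows[2,4) x cols[0,16) = 2x16
Op 4 cut(1, 0): punch at orig (3,0); cuts so far [(2, 11), (3, 0)]; region rows[2,4) x cols[0,16) = 2x16
Unfold 1 (reflect across h@2): 4 holes -> [(0, 0), (1, 11), (2, 11), (3, 0)]
Unfold 2 (reflect across h@4): 8 holes -> [(0, 0), (1, 11), (2, 11), (3, 0), (4, 0), (5, 11), (6, 11), (7, 0)]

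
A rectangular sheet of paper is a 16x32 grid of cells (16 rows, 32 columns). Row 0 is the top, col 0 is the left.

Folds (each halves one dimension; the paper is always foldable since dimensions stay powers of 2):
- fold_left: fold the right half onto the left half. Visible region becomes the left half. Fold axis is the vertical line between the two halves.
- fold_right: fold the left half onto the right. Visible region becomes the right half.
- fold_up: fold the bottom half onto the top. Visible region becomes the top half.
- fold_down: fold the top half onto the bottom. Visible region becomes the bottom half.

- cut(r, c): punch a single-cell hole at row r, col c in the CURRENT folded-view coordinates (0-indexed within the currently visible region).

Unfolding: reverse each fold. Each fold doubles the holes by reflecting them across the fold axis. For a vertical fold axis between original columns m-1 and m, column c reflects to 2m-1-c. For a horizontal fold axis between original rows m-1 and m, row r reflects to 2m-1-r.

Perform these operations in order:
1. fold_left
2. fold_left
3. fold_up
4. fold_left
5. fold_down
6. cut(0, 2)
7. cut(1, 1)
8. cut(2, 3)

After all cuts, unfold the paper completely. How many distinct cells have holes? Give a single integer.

Op 1 fold_left: fold axis v@16; visible region now rows[0,16) x cols[0,16) = 16x16
Op 2 fold_left: fold axis v@8; visible region now rows[0,16) x cols[0,8) = 16x8
Op 3 fold_up: fold axis h@8; visible region now rows[0,8) x cols[0,8) = 8x8
Op 4 fold_left: fold axis v@4; visible region now rows[0,8) x cols[0,4) = 8x4
Op 5 fold_down: fold axis h@4; visible region now rows[4,8) x cols[0,4) = 4x4
Op 6 cut(0, 2): punch at orig (4,2); cuts so far [(4, 2)]; region rows[4,8) x cols[0,4) = 4x4
Op 7 cut(1, 1): punch at orig (5,1); cuts so far [(4, 2), (5, 1)]; region rows[4,8) x cols[0,4) = 4x4
Op 8 cut(2, 3): punch at orig (6,3); cuts so far [(4, 2), (5, 1), (6, 3)]; region rows[4,8) x cols[0,4) = 4x4
Unfold 1 (reflect across h@4): 6 holes -> [(1, 3), (2, 1), (3, 2), (4, 2), (5, 1), (6, 3)]
Unfold 2 (reflect across v@4): 12 holes -> [(1, 3), (1, 4), (2, 1), (2, 6), (3, 2), (3, 5), (4, 2), (4, 5), (5, 1), (5, 6), (6, 3), (6, 4)]
Unfold 3 (reflect across h@8): 24 holes -> [(1, 3), (1, 4), (2, 1), (2, 6), (3, 2), (3, 5), (4, 2), (4, 5), (5, 1), (5, 6), (6, 3), (6, 4), (9, 3), (9, 4), (10, 1), (10, 6), (11, 2), (11, 5), (12, 2), (12, 5), (13, 1), (13, 6), (14, 3), (14, 4)]
Unfold 4 (reflect across v@8): 48 holes -> [(1, 3), (1, 4), (1, 11), (1, 12), (2, 1), (2, 6), (2, 9), (2, 14), (3, 2), (3, 5), (3, 10), (3, 13), (4, 2), (4, 5), (4, 10), (4, 13), (5, 1), (5, 6), (5, 9), (5, 14), (6, 3), (6, 4), (6, 11), (6, 12), (9, 3), (9, 4), (9, 11), (9, 12), (10, 1), (10, 6), (10, 9), (10, 14), (11, 2), (11, 5), (11, 10), (11, 13), (12, 2), (12, 5), (12, 10), (12, 13), (13, 1), (13, 6), (13, 9), (13, 14), (14, 3), (14, 4), (14, 11), (14, 12)]
Unfold 5 (reflect across v@16): 96 holes -> [(1, 3), (1, 4), (1, 11), (1, 12), (1, 19), (1, 20), (1, 27), (1, 28), (2, 1), (2, 6), (2, 9), (2, 14), (2, 17), (2, 22), (2, 25), (2, 30), (3, 2), (3, 5), (3, 10), (3, 13), (3, 18), (3, 21), (3, 26), (3, 29), (4, 2), (4, 5), (4, 10), (4, 13), (4, 18), (4, 21), (4, 26), (4, 29), (5, 1), (5, 6), (5, 9), (5, 14), (5, 17), (5, 22), (5, 25), (5, 30), (6, 3), (6, 4), (6, 11), (6, 12), (6, 19), (6, 20), (6, 27), (6, 28), (9, 3), (9, 4), (9, 11), (9, 12), (9, 19), (9, 20), (9, 27), (9, 28), (10, 1), (10, 6), (10, 9), (10, 14), (10, 17), (10, 22), (10, 25), (10, 30), (11, 2), (11, 5), (11, 10), (11, 13), (11, 18), (11, 21), (11, 26), (11, 29), (12, 2), (12, 5), (12, 10), (12, 13), (12, 18), (12, 21), (12, 26), (12, 29), (13, 1), (13, 6), (13, 9), (13, 14), (13, 17), (13, 22), (13, 25), (13, 30), (14, 3), (14, 4), (14, 11), (14, 12), (14, 19), (14, 20), (14, 27), (14, 28)]

Answer: 96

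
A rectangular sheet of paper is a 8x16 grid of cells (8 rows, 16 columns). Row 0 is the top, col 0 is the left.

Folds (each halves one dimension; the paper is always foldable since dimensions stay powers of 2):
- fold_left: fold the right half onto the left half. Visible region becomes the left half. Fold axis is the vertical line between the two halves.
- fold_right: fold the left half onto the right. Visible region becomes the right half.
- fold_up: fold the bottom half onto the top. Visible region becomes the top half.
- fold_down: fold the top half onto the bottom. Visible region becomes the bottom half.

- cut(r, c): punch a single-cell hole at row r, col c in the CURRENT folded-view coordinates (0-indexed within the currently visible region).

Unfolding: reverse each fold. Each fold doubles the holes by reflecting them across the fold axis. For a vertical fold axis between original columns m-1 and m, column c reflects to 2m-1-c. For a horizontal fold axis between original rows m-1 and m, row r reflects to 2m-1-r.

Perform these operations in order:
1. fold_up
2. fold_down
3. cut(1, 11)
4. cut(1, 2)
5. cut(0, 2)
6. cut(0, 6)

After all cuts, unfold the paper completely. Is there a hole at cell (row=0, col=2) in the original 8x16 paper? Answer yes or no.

Answer: yes

Derivation:
Op 1 fold_up: fold axis h@4; visible region now rows[0,4) x cols[0,16) = 4x16
Op 2 fold_down: fold axis h@2; visible region now rows[2,4) x cols[0,16) = 2x16
Op 3 cut(1, 11): punch at orig (3,11); cuts so far [(3, 11)]; region rows[2,4) x cols[0,16) = 2x16
Op 4 cut(1, 2): punch at orig (3,2); cuts so far [(3, 2), (3, 11)]; region rows[2,4) x cols[0,16) = 2x16
Op 5 cut(0, 2): punch at orig (2,2); cuts so far [(2, 2), (3, 2), (3, 11)]; region rows[2,4) x cols[0,16) = 2x16
Op 6 cut(0, 6): punch at orig (2,6); cuts so far [(2, 2), (2, 6), (3, 2), (3, 11)]; region rows[2,4) x cols[0,16) = 2x16
Unfold 1 (reflect across h@2): 8 holes -> [(0, 2), (0, 11), (1, 2), (1, 6), (2, 2), (2, 6), (3, 2), (3, 11)]
Unfold 2 (reflect across h@4): 16 holes -> [(0, 2), (0, 11), (1, 2), (1, 6), (2, 2), (2, 6), (3, 2), (3, 11), (4, 2), (4, 11), (5, 2), (5, 6), (6, 2), (6, 6), (7, 2), (7, 11)]
Holes: [(0, 2), (0, 11), (1, 2), (1, 6), (2, 2), (2, 6), (3, 2), (3, 11), (4, 2), (4, 11), (5, 2), (5, 6), (6, 2), (6, 6), (7, 2), (7, 11)]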